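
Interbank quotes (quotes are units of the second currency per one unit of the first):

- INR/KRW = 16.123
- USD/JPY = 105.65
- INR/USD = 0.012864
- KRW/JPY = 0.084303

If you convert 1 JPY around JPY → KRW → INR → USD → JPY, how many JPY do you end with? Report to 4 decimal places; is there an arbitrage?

Around JPY → KRW → INR → USD → JPY: 1 ÷ 0.084303 ÷ 16.123 × 0.012864 × 105.65 = 0.999900
Product ≈ 1 (deviation 0.010%, within rounding noise).

0.9999 (no arbitrage)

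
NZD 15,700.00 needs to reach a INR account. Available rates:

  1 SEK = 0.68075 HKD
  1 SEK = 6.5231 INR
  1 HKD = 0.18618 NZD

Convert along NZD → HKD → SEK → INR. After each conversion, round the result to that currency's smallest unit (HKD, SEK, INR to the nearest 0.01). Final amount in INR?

INR 808,040.34

NZD 15,700.00 ÷ 0.18618 = HKD 84,327.00
HKD 84,327.00 ÷ 0.68075 = SEK 123,873.67
SEK 123,873.67 × 6.5231 = INR 808,040.34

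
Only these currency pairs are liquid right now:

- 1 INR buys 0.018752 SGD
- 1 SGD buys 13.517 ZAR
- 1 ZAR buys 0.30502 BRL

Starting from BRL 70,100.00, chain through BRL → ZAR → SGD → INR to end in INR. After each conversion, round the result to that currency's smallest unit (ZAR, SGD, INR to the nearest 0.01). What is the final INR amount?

BRL 70,100.00 ÷ 0.30502 = ZAR 229,821.00
ZAR 229,821.00 ÷ 13.517 = SGD 17,002.37
SGD 17,002.37 ÷ 0.018752 = INR 906,696.35

INR 906,696.35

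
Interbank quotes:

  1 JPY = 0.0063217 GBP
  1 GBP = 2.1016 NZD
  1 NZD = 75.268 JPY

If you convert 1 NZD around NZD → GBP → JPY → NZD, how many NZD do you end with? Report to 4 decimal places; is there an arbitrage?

1.0000 (no arbitrage)

Around NZD → GBP → JPY → NZD: 1 ÷ 2.1016 ÷ 0.0063217 ÷ 75.268 = 1.000013
Product ≈ 1 (deviation 0.001%, within rounding noise).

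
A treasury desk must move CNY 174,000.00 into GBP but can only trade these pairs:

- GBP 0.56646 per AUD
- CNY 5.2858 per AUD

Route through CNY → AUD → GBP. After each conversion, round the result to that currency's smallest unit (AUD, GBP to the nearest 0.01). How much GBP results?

CNY 174,000.00 ÷ 5.2858 = AUD 32,918.39
AUD 32,918.39 × 0.56646 = GBP 18,646.95

GBP 18,646.95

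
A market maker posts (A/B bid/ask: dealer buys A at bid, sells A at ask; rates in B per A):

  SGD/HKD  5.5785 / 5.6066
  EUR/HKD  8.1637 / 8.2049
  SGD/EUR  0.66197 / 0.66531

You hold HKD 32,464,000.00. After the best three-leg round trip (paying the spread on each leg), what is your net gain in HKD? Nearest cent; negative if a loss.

Net profit: HKD 711,854.95

Best loop HKD → EUR → SGD → HKD:
HKD 32,464,000.00 ÷ 8.2049 (buy EUR at ask) = EUR 3,956,660.04
EUR 3,956,660.04 ÷ 0.66531 (buy SGD at ask) = SGD 5,947,092.40
SGD 5,947,092.40 × 5.5785 (sell SGD at bid) = HKD 33,175,854.95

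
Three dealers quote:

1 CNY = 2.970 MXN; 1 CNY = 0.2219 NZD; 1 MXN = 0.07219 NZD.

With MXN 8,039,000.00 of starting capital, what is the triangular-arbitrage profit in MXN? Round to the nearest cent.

Profitable loop is MXN → CNY → NZD → MXN:
MXN 8,039,000.00 ÷ 2.970 = CNY 2,706,734.01
CNY 2,706,734.01 × 0.2219 = NZD 600,624.28
NZD 600,624.28 ÷ 0.07219 = MXN 8,320,048.15
Profit = MXN 8,320,048.15 − MXN 8,039,000.00

Profit: MXN 281,048.15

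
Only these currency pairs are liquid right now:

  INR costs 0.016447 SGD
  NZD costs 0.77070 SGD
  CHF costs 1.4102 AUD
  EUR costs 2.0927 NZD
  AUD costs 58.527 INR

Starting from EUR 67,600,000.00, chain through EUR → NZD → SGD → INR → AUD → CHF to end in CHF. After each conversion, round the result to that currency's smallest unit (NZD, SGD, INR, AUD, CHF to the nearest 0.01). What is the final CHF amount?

CHF 80,318,458.18

EUR 67,600,000.00 × 2.0927 = NZD 141,466,520.00
NZD 141,466,520.00 × 0.77070 = SGD 109,028,246.96
SGD 109,028,246.96 ÷ 0.016447 = INR 6,629,065,906.24
INR 6,629,065,906.24 ÷ 58.527 = AUD 113,265,089.72
AUD 113,265,089.72 ÷ 1.4102 = CHF 80,318,458.18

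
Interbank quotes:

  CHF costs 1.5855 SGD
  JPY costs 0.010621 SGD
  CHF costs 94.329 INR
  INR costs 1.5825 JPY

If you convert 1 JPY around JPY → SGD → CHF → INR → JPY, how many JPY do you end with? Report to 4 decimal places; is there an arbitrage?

1.0000 (no arbitrage)

Around JPY → SGD → CHF → INR → JPY: 1 × 0.010621 ÷ 1.5855 × 94.329 × 1.5825 = 0.999973
Product ≈ 1 (deviation 0.003%, within rounding noise).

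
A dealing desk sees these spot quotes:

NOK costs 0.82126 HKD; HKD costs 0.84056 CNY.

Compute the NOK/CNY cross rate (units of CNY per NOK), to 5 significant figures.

1 NOK × 0.82126 = 0.82126 HKD
0.82126 HKD × 0.84056 = 0.690318 CNY

NOK/CNY = 0.69032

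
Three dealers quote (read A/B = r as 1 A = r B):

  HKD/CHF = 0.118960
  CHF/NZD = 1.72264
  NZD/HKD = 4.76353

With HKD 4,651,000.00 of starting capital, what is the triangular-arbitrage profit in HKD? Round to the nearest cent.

Profitable loop is HKD → NZD → CHF → HKD:
HKD 4,651,000.00 ÷ 4.76353 = NZD 976,376.76
NZD 976,376.76 ÷ 1.72264 = CHF 566,790.95
CHF 566,790.95 ÷ 0.118960 = HKD 4,764,550.69
Profit = HKD 4,764,550.69 − HKD 4,651,000.00

Profit: HKD 113,550.69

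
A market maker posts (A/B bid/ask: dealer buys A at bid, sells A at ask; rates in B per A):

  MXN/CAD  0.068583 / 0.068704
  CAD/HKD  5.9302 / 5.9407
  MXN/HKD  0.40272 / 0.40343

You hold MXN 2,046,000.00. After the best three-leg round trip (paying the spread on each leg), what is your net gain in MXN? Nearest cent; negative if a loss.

Net profit: MXN 16,639.16

Best loop MXN → CAD → HKD → MXN:
MXN 2,046,000.00 × 0.068583 (sell MXN at bid) = CAD 140,320.82
CAD 140,320.82 × 5.9302 (sell CAD at bid) = HKD 832,130.51
HKD 832,130.51 ÷ 0.40343 (buy MXN at ask) = MXN 2,062,639.16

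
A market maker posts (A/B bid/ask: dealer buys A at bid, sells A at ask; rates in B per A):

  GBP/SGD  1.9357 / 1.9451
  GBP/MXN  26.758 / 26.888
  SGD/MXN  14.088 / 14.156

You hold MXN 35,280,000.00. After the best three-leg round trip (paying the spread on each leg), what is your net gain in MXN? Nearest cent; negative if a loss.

Best loop MXN → GBP → SGD → MXN:
MXN 35,280,000.00 ÷ 26.888 (buy GBP at ask) = GBP 1,312,109.49
GBP 1,312,109.49 × 1.9357 (sell GBP at bid) = SGD 2,539,850.34
SGD 2,539,850.34 × 14.088 (sell SGD at bid) = MXN 35,781,411.62

Net profit: MXN 501,411.62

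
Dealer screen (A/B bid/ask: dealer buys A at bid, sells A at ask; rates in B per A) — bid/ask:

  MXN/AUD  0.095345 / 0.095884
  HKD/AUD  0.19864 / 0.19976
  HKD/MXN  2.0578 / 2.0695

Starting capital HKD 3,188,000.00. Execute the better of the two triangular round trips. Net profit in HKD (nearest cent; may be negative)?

Best loop HKD → AUD → MXN → HKD:
HKD 3,188,000.00 × 0.19864 (sell HKD at bid) = AUD 633,264.32
AUD 633,264.32 ÷ 0.095884 (buy MXN at ask) = MXN 6,604,483.75
MXN 6,604,483.75 ÷ 2.0695 (buy HKD at ask) = HKD 3,191,342.72

Net profit: HKD 3,342.72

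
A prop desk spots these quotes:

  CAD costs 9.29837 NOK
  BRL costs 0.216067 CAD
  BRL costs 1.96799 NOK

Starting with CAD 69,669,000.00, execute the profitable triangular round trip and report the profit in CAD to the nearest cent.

Profitable loop is CAD → NOK → BRL → CAD:
CAD 69,669,000.00 × 9.29837 = NOK 647,808,139.53
NOK 647,808,139.53 ÷ 1.96799 = BRL 329,172,475.23
BRL 329,172,475.23 × 0.216067 = CAD 71,123,309.21
Profit = CAD 71,123,309.21 − CAD 69,669,000.00

Profit: CAD 1,454,309.21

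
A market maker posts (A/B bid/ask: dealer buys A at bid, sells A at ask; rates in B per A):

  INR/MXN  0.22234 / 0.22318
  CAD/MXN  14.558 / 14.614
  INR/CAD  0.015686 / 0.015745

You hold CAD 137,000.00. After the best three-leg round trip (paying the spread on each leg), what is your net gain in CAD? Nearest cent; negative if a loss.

Best loop CAD → MXN → INR → CAD:
CAD 137,000.00 × 14.558 (sell CAD at bid) = MXN 1,994,446.00
MXN 1,994,446.00 ÷ 0.22318 (buy INR at ask) = INR 8,936,490.72
INR 8,936,490.72 × 0.015686 (sell INR at bid) = CAD 140,177.79

Net profit: CAD 3,177.79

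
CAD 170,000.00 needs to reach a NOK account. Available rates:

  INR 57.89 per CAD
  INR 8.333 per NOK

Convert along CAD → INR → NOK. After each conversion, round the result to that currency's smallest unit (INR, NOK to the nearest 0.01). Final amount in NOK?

NOK 1,181,003.24

CAD 170,000.00 × 57.89 = INR 9,841,300.00
INR 9,841,300.00 ÷ 8.333 = NOK 1,181,003.24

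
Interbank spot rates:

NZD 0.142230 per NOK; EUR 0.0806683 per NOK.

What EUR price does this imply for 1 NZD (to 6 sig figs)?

1 NZD ÷ 0.142230 = 7.03087 NOK
7.03087 NOK × 0.0806683 = 0.567168 EUR

NZD/EUR = 0.567168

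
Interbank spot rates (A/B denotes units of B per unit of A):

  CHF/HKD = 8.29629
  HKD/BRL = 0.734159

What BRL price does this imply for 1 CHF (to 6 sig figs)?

CHF/BRL = 6.09080

1 CHF × 8.29629 = 8.29629 HKD
8.29629 HKD × 0.734159 = 6.0908 BRL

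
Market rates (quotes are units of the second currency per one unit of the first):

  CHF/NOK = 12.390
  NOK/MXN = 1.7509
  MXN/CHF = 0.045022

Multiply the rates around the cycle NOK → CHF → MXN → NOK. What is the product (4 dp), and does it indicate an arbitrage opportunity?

Around NOK → CHF → MXN → NOK: 1 ÷ 12.390 ÷ 0.045022 ÷ 1.7509 = 1.023865
Product > 1; profitable direction is NOK → CHF → MXN → NOK.

1.0239 (arbitrage exists)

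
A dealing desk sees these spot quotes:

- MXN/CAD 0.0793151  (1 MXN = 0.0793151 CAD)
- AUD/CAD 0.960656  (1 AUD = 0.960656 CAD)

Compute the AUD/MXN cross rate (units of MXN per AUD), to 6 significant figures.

1 AUD × 0.960656 = 0.960656 CAD
0.960656 CAD ÷ 0.0793151 = 12.1119 MXN

AUD/MXN = 12.1119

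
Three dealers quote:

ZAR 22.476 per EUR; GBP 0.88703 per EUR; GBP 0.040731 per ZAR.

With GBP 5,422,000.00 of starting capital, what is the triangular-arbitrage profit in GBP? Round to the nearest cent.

Profit: GBP 173,840.16

Profitable loop is GBP → EUR → ZAR → GBP:
GBP 5,422,000.00 ÷ 0.88703 = EUR 6,112,532.83
EUR 6,112,532.83 × 22.476 = ZAR 137,385,287.98
ZAR 137,385,287.98 × 0.040731 = GBP 5,595,840.16
Profit = GBP 5,595,840.16 − GBP 5,422,000.00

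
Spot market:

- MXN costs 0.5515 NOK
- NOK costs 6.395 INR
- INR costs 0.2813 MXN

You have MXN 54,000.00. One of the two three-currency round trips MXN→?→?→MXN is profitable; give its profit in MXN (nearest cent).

Profit: MXN 429.95

Profitable loop is MXN → INR → NOK → MXN:
MXN 54,000.00 ÷ 0.2813 = INR 191,965.87
INR 191,965.87 ÷ 6.395 = NOK 30,018.12
NOK 30,018.12 ÷ 0.5515 = MXN 54,429.95
Profit = MXN 54,429.95 − MXN 54,000.00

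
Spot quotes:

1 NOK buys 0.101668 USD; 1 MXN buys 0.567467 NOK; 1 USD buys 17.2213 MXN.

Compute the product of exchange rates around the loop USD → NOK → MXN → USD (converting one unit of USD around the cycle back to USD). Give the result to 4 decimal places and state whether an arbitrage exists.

Around USD → NOK → MXN → USD: 1 ÷ 0.101668 ÷ 0.567467 ÷ 17.2213 = 1.006489
Product > 1; profitable direction is USD → NOK → MXN → USD.

1.0065 (arbitrage exists)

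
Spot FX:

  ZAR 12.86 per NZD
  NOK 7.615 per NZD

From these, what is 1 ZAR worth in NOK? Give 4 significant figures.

1 ZAR ÷ 12.86 = 0.0777605 NZD
0.0777605 NZD × 7.615 = 0.592146 NOK

ZAR/NOK = 0.5921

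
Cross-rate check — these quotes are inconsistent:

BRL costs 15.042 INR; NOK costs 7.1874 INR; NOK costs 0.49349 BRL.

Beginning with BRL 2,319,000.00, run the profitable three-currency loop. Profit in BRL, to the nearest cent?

Profit: BRL 76,040.57

Profitable loop is BRL → INR → NOK → BRL:
BRL 2,319,000.00 × 15.042 = INR 34,882,398.00
INR 34,882,398.00 ÷ 7.1874 = NOK 4,853,270.72
NOK 4,853,270.72 × 0.49349 = BRL 2,395,040.57
Profit = BRL 2,395,040.57 − BRL 2,319,000.00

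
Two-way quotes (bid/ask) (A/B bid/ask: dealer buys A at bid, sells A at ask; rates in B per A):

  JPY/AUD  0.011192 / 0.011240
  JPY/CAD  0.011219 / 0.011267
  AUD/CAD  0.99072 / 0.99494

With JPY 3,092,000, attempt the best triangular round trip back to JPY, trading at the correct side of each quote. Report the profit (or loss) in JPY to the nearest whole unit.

Best loop JPY → CAD → AUD → JPY:
JPY 3,092,000 × 0.011219 (sell JPY at bid) = CAD 34,689.15
CAD 34,689.15 ÷ 0.99494 (buy AUD at ask) = AUD 34,865.57
AUD 34,865.57 ÷ 0.011240 (buy JPY at ask) = JPY 3,101,919

Net profit: JPY 9,919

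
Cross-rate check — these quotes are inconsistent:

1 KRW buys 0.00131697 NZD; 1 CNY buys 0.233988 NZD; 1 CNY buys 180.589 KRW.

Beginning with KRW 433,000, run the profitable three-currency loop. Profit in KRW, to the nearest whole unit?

Profit: KRW 7,110

Profitable loop is KRW → NZD → CNY → KRW:
KRW 433,000 × 0.00131697 = NZD 570.25
NZD 570.25 ÷ 0.233988 = CNY 2,437.08
CNY 2,437.08 × 180.589 = KRW 440,110
Profit = KRW 440,110 − KRW 433,000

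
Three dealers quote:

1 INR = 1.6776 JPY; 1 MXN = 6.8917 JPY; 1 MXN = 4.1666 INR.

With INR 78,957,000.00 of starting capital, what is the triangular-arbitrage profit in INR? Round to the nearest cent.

Profit: INR 1,124,924.55

Profitable loop is INR → JPY → MXN → INR:
INR 78,957,000.00 × 1.6776 = JPY 132,458,263
JPY 132,458,263 ÷ 6.8917 = MXN 19,219,969.41
MXN 19,219,969.41 × 4.1666 = INR 80,081,924.55
Profit = INR 80,081,924.55 − INR 78,957,000.00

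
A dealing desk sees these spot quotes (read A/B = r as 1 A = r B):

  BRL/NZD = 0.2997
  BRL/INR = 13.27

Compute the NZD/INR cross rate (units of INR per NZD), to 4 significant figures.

NZD/INR = 44.28

1 NZD ÷ 0.2997 = 3.33667 BRL
3.33667 BRL × 13.27 = 44.2776 INR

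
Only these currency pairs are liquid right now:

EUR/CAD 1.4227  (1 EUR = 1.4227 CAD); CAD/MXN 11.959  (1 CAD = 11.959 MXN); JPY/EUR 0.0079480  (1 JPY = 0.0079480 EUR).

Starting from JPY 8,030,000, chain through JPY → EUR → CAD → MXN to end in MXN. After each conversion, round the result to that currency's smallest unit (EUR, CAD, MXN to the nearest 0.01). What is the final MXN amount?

JPY 8,030,000 × 0.0079480 = EUR 63,822.44
EUR 63,822.44 × 1.4227 = CAD 90,800.19
CAD 90,800.19 × 11.959 = MXN 1,085,879.47

MXN 1,085,879.47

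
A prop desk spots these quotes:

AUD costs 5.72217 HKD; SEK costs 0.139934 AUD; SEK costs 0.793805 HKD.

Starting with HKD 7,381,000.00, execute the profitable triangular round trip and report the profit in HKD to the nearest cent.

Profit: HKD 64,354.48

Profitable loop is HKD → SEK → AUD → HKD:
HKD 7,381,000.00 ÷ 0.793805 = SEK 9,298,253.35
SEK 9,298,253.35 × 0.139934 = AUD 1,301,141.78
AUD 1,301,141.78 × 5.72217 = HKD 7,445,354.48
Profit = HKD 7,445,354.48 − HKD 7,381,000.00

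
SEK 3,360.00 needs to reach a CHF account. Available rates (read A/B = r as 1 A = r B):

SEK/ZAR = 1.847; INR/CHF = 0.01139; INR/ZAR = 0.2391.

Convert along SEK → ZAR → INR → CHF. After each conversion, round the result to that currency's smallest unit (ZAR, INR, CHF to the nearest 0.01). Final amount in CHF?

CHF 295.63

SEK 3,360.00 × 1.847 = ZAR 6,205.92
ZAR 6,205.92 ÷ 0.2391 = INR 25,955.33
INR 25,955.33 × 0.01139 = CHF 295.63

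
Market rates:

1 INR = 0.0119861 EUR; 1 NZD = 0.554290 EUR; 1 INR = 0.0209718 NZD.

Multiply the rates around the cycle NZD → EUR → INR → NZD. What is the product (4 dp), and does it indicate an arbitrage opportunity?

0.9698 (arbitrage exists)

Around NZD → EUR → INR → NZD: 1 × 0.554290 ÷ 0.0119861 × 0.0209718 = 0.969828
Product < 1; profitable direction is NZD → INR → EUR → NZD.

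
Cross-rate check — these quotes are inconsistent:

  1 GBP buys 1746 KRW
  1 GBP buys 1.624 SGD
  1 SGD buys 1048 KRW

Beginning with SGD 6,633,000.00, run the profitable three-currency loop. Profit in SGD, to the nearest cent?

Profitable loop is SGD → GBP → KRW → SGD:
SGD 6,633,000.00 ÷ 1.624 = GBP 4,084,359.61
GBP 4,084,359.61 × 1746 = KRW 7,131,291,872
KRW 7,131,291,872 ÷ 1048 = SGD 6,804,667.82
Profit = SGD 6,804,667.82 − SGD 6,633,000.00

Profit: SGD 171,667.82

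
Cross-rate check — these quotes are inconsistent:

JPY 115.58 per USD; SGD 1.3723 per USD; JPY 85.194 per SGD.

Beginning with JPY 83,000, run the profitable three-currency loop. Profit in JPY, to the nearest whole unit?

Profit: JPY 956

Profitable loop is JPY → USD → SGD → JPY:
JPY 83,000 ÷ 115.58 = USD 718.12
USD 718.12 × 1.3723 = SGD 985.47
SGD 985.47 × 85.194 = JPY 83,956
Profit = JPY 83,956 − JPY 83,000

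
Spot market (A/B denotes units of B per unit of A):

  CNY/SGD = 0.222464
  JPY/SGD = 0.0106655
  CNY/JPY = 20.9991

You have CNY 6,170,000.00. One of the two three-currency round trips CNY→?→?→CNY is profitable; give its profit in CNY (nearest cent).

Profitable loop is CNY → JPY → SGD → CNY:
CNY 6,170,000.00 × 20.9991 = JPY 129,564,447
JPY 129,564,447 × 0.0106655 = SGD 1,381,869.61
SGD 1,381,869.61 ÷ 0.222464 = CNY 6,211,654.96
Profit = CNY 6,211,654.96 − CNY 6,170,000.00

Profit: CNY 41,654.96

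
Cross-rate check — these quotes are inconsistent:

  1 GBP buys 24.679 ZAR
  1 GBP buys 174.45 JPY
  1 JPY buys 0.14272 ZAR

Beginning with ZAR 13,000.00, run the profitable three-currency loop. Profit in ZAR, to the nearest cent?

Profit: ZAR 115.10

Profitable loop is ZAR → GBP → JPY → ZAR:
ZAR 13,000.00 ÷ 24.679 = GBP 526.76
GBP 526.76 × 174.45 = JPY 91,894
JPY 91,894 × 0.14272 = ZAR 13,115.10
Profit = ZAR 13,115.10 − ZAR 13,000.00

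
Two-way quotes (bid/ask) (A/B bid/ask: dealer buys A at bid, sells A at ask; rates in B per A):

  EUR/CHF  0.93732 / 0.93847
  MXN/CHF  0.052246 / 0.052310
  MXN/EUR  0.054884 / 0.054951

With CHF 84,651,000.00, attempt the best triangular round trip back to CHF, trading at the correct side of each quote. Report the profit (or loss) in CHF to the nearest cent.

Net profit: CHF 1,109,863.41

Best loop CHF → EUR → MXN → CHF:
CHF 84,651,000.00 ÷ 0.93847 (buy EUR at ask) = EUR 90,201,071.96
EUR 90,201,071.96 ÷ 0.054951 (buy MXN at ask) = MXN 1,641,481,901.29
MXN 1,641,481,901.29 × 0.052246 (sell MXN at bid) = CHF 85,760,863.41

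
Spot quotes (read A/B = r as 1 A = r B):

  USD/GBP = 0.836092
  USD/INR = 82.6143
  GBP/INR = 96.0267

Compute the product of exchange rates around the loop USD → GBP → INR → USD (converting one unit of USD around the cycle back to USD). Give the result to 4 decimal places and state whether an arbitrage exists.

0.9718 (arbitrage exists)

Around USD → GBP → INR → USD: 1 × 0.836092 × 96.0267 ÷ 82.6143 = 0.971831
Product < 1; profitable direction is USD → INR → GBP → USD.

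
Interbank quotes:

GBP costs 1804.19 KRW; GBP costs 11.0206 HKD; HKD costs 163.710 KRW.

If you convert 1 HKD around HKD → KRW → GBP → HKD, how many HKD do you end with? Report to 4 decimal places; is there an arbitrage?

Around HKD → KRW → GBP → HKD: 1 × 163.710 ÷ 1804.19 × 11.0206 = 0.999996
Product ≈ 1 (deviation 0.000%, within rounding noise).

1.0000 (no arbitrage)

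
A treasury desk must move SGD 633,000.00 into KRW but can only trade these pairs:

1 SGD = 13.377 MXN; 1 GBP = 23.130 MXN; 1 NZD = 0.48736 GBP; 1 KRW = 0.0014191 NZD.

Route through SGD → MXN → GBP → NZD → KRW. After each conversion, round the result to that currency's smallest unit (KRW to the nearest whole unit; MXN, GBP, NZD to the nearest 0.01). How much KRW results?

KRW 529,326,855

SGD 633,000.00 × 13.377 = MXN 8,467,641.00
MXN 8,467,641.00 ÷ 23.130 = GBP 366,089.11
GBP 366,089.11 ÷ 0.48736 = NZD 751,167.74
NZD 751,167.74 ÷ 0.0014191 = KRW 529,326,855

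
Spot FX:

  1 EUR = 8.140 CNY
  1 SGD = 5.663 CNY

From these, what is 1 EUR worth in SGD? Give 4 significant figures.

EUR/SGD = 1.437

1 EUR × 8.140 = 8.14 CNY
8.14 CNY ÷ 5.663 = 1.4374 SGD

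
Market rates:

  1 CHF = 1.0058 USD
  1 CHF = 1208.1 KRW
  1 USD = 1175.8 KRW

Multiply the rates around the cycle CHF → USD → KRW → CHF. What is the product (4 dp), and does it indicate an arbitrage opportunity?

Around CHF → USD → KRW → CHF: 1 × 1.0058 × 1175.8 ÷ 1208.1 = 0.978909
Product < 1; profitable direction is CHF → KRW → USD → CHF.

0.9789 (arbitrage exists)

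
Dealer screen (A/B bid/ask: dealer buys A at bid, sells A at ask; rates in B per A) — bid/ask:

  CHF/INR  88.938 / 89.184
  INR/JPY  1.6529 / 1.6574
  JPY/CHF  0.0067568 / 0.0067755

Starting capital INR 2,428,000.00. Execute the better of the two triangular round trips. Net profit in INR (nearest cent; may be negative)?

Net result: INR -3,662.66 (no profitable arbitrage after spreads)

Best loop INR → CHF → JPY → INR:
INR 2,428,000.00 ÷ 89.184 (buy CHF at ask) = CHF 27,224.61
CHF 27,224.61 ÷ 0.0067755 (buy JPY at ask) = JPY 4,018,097
JPY 4,018,097 ÷ 1.6574 (buy INR at ask) = INR 2,424,337.34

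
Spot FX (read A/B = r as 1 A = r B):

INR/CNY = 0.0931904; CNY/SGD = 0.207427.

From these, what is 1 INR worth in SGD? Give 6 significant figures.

INR/SGD = 0.0193302

1 INR × 0.0931904 = 0.0931904 CNY
0.0931904 CNY × 0.207427 = 0.0193302 SGD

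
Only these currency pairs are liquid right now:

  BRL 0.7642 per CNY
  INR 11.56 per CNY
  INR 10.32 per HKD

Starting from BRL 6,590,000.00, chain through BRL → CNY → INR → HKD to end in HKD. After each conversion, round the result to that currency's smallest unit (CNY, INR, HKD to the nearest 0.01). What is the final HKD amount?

BRL 6,590,000.00 ÷ 0.7642 = CNY 8,623,397.02
CNY 8,623,397.02 × 11.56 = INR 99,686,469.55
INR 99,686,469.55 ÷ 10.32 = HKD 9,659,541.62

HKD 9,659,541.62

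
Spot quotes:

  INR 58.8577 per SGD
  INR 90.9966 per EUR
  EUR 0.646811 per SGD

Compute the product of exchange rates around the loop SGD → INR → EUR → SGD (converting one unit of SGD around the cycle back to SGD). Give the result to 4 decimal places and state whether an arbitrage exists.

1.0000 (no arbitrage)

Around SGD → INR → EUR → SGD: 1 × 58.8577 ÷ 90.9966 ÷ 0.646811 = 1.000002
Product ≈ 1 (deviation 0.000%, within rounding noise).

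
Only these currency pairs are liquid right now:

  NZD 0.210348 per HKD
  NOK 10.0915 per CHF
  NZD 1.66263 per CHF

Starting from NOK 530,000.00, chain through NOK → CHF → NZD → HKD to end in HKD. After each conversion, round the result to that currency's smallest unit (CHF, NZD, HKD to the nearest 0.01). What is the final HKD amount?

HKD 415,123.56

NOK 530,000.00 ÷ 10.0915 = CHF 52,519.45
CHF 52,519.45 × 1.66263 = NZD 87,320.41
NZD 87,320.41 ÷ 0.210348 = HKD 415,123.56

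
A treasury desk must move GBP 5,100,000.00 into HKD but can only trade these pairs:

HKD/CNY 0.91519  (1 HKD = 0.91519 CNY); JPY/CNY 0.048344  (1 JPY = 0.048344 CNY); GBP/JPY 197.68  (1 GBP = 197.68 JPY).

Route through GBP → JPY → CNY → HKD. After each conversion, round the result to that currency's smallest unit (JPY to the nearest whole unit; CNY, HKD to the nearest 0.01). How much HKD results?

GBP 5,100,000.00 × 197.68 = JPY 1,008,168,000
JPY 1,008,168,000 × 0.048344 = CNY 48,738,873.79
CNY 48,738,873.79 ÷ 0.91519 = HKD 53,255,470.22

HKD 53,255,470.22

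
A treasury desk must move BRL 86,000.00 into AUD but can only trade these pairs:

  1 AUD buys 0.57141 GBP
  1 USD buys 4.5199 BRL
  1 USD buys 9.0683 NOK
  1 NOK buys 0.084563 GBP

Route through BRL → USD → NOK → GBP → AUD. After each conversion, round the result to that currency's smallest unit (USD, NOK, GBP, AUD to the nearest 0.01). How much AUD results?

BRL 86,000.00 ÷ 4.5199 = USD 19,026.97
USD 19,026.97 × 9.0683 = NOK 172,542.27
NOK 172,542.27 × 0.084563 = GBP 14,590.69
GBP 14,590.69 ÷ 0.57141 = AUD 25,534.54

AUD 25,534.54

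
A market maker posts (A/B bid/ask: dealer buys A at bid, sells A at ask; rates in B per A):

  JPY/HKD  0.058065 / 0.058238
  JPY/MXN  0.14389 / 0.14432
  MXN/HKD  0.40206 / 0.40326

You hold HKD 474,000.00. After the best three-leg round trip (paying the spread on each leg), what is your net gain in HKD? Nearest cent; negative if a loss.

Net result: HKD -1,087.16 (no profitable arbitrage after spreads)

Best loop HKD → MXN → JPY → HKD:
HKD 474,000.00 ÷ 0.40326 (buy MXN at ask) = MXN 1,175,420.32
MXN 1,175,420.32 ÷ 0.14432 (buy JPY at ask) = JPY 8,144,542
JPY 8,144,542 × 0.058065 (sell JPY at bid) = HKD 472,912.84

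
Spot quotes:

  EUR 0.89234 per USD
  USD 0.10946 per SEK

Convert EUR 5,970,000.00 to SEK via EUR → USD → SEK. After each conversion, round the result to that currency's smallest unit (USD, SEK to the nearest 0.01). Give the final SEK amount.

EUR 5,970,000.00 ÷ 0.89234 = USD 6,690,275.01
USD 6,690,275.01 ÷ 0.10946 = SEK 61,120,729.12

SEK 61,120,729.12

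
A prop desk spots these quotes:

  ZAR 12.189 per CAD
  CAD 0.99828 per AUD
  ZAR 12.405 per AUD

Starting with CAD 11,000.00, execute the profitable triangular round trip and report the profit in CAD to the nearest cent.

Profitable loop is CAD → AUD → ZAR → CAD:
CAD 11,000.00 ÷ 0.99828 = AUD 11,018.95
AUD 11,018.95 × 12.405 = ZAR 136,690.11
ZAR 136,690.11 ÷ 12.189 = CAD 11,214.22
Profit = CAD 11,214.22 − CAD 11,000.00

Profit: CAD 214.22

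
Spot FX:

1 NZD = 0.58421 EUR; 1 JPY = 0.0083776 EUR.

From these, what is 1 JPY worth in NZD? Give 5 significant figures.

JPY/NZD = 0.014340

1 JPY × 0.0083776 = 0.0083776 EUR
0.0083776 EUR ÷ 0.58421 = 0.01434 NZD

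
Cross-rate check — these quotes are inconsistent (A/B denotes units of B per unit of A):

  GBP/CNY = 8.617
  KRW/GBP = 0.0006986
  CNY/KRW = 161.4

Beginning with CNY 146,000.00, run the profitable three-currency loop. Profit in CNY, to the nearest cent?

Profit: CNY 4,267.36

Profitable loop is CNY → GBP → KRW → CNY:
CNY 146,000.00 ÷ 8.617 = GBP 16,943.25
GBP 16,943.25 ÷ 0.0006986 = KRW 24,253,152
KRW 24,253,152 ÷ 161.4 = CNY 150,267.36
Profit = CNY 150,267.36 − CNY 146,000.00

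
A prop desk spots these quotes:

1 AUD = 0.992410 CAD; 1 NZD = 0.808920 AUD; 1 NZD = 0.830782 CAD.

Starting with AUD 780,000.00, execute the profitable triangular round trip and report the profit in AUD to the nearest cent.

Profit: AUD 27,207.11

Profitable loop is AUD → NZD → CAD → AUD:
AUD 780,000.00 ÷ 0.808920 = NZD 964,248.63
NZD 964,248.63 × 0.830782 = CAD 801,080.40
CAD 801,080.40 ÷ 0.992410 = AUD 807,207.11
Profit = AUD 807,207.11 − AUD 780,000.00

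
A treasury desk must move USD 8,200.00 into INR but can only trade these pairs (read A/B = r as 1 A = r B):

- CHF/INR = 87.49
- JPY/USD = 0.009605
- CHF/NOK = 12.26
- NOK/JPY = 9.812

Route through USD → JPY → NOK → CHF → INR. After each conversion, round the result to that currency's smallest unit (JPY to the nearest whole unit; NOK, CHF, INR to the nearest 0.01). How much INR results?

INR 620,907.78

USD 8,200.00 ÷ 0.009605 = JPY 853,722
JPY 853,722 ÷ 9.812 = NOK 87,007.95
NOK 87,007.95 ÷ 12.26 = CHF 7,096.90
CHF 7,096.90 × 87.49 = INR 620,907.78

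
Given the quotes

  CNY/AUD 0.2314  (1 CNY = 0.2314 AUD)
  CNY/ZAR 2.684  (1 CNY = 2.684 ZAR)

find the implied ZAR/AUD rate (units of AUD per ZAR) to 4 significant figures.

ZAR/AUD = 0.08621

1 ZAR ÷ 2.684 = 0.372578 CNY
0.372578 CNY × 0.2314 = 0.0862146 AUD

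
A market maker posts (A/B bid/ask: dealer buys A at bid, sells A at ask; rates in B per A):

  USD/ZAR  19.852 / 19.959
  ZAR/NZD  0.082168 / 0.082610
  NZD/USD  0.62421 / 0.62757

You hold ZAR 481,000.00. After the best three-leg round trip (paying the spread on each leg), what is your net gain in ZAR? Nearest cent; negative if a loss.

Best loop ZAR → NZD → USD → ZAR:
ZAR 481,000.00 × 0.082168 (sell ZAR at bid) = NZD 39,522.81
NZD 39,522.81 × 0.62421 (sell NZD at bid) = USD 24,670.53
USD 24,670.53 × 19.852 (sell USD at bid) = ZAR 489,759.40

Net profit: ZAR 8,759.40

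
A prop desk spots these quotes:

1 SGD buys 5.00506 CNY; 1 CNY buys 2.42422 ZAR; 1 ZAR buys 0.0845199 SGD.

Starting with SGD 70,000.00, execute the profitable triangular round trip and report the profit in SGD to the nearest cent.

Profitable loop is SGD → CNY → ZAR → SGD:
SGD 70,000.00 × 5.00506 = CNY 350,354.20
CNY 350,354.20 × 2.42422 = ZAR 849,335.66
ZAR 849,335.66 × 0.0845199 = SGD 71,785.76
Profit = SGD 71,785.76 − SGD 70,000.00

Profit: SGD 1,785.76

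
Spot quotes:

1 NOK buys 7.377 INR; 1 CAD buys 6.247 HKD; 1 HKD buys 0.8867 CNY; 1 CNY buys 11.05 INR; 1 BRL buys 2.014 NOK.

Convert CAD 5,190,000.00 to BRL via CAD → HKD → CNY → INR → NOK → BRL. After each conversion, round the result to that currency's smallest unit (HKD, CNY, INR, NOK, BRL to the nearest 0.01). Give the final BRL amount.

BRL 21,381,521.23

CAD 5,190,000.00 × 6.247 = HKD 32,421,930.00
HKD 32,421,930.00 × 0.8867 = CNY 28,748,525.33
CNY 28,748,525.33 × 11.05 = INR 317,671,204.90
INR 317,671,204.90 ÷ 7.377 = NOK 43,062,383.75
NOK 43,062,383.75 ÷ 2.014 = BRL 21,381,521.23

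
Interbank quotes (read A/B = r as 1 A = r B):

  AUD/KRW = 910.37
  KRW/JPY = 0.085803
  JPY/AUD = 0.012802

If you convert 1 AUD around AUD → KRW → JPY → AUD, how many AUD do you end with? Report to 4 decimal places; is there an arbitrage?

Around AUD → KRW → JPY → AUD: 1 × 910.37 × 0.085803 × 0.012802 = 0.999996
Product ≈ 1 (deviation 0.000%, within rounding noise).

1.0000 (no arbitrage)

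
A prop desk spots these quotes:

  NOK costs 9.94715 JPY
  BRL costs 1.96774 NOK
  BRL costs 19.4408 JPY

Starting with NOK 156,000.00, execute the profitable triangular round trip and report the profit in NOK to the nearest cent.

Profitable loop is NOK → JPY → BRL → NOK:
NOK 156,000.00 × 9.94715 = JPY 1,551,755
JPY 1,551,755 ÷ 19.4408 = BRL 79,819.52
BRL 79,819.52 × 1.96774 = NOK 157,064.07
Profit = NOK 157,064.07 − NOK 156,000.00

Profit: NOK 1,064.07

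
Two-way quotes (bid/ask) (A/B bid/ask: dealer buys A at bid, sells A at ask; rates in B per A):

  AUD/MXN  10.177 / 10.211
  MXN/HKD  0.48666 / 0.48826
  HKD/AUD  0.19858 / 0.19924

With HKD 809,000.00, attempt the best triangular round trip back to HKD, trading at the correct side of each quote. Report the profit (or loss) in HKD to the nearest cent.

Best loop HKD → MXN → AUD → HKD:
HKD 809,000.00 ÷ 0.48826 (buy MXN at ask) = MXN 1,656,904.11
MXN 1,656,904.11 ÷ 10.211 (buy AUD at ask) = AUD 162,266.59
AUD 162,266.59 ÷ 0.19924 (buy HKD at ask) = HKD 814,427.75

Net profit: HKD 5,427.75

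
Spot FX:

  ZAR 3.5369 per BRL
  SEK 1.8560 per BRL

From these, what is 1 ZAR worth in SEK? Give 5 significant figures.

ZAR/SEK = 0.52475

1 ZAR ÷ 3.5369 = 0.282733 BRL
0.282733 BRL × 1.8560 = 0.524753 SEK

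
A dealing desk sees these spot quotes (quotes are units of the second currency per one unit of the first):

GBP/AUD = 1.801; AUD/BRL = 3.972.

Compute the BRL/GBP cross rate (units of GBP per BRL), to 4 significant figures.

BRL/GBP = 0.1398

1 BRL ÷ 3.972 = 0.251762 AUD
0.251762 AUD ÷ 1.801 = 0.13979 GBP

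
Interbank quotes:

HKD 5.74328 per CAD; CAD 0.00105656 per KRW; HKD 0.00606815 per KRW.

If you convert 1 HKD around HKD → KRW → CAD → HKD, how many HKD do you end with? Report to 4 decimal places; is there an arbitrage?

1.0000 (no arbitrage)

Around HKD → KRW → CAD → HKD: 1 ÷ 0.00606815 × 0.00105656 × 5.74328 = 0.999995
Product ≈ 1 (deviation 0.000%, within rounding noise).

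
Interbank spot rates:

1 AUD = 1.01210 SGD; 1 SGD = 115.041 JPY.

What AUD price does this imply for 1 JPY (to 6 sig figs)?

JPY/AUD = 0.00858863

1 JPY ÷ 115.041 = 0.00869255 SGD
0.00869255 SGD ÷ 1.01210 = 0.00858863 AUD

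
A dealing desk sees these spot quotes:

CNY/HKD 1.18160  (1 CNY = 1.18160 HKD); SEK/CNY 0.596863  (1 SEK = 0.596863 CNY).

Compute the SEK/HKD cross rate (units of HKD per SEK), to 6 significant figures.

SEK/HKD = 0.705253

1 SEK × 0.596863 = 0.596863 CNY
0.596863 CNY × 1.18160 = 0.705253 HKD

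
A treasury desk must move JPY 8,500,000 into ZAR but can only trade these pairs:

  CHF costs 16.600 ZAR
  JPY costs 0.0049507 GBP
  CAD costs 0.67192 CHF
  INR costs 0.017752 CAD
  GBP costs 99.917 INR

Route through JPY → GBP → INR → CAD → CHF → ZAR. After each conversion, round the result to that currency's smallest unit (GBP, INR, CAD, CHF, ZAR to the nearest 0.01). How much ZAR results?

ZAR 832,526.19

JPY 8,500,000 × 0.0049507 = GBP 42,080.95
GBP 42,080.95 × 99.917 = INR 4,204,602.28
INR 4,204,602.28 × 0.017752 = CAD 74,640.10
CAD 74,640.10 × 0.67192 = CHF 50,152.18
CHF 50,152.18 × 16.600 = ZAR 832,526.19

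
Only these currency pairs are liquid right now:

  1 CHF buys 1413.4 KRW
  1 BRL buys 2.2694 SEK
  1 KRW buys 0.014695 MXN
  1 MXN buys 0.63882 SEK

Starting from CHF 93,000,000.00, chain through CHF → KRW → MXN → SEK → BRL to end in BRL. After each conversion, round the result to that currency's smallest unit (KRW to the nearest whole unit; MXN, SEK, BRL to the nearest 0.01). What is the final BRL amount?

BRL 543,732,233.85

CHF 93,000,000.00 × 1413.4 = KRW 131,446,200,000
KRW 131,446,200,000 × 0.014695 = MXN 1,931,601,909.00
MXN 1,931,601,909.00 × 0.63882 = SEK 1,233,945,931.51
SEK 1,233,945,931.51 ÷ 2.2694 = BRL 543,732,233.85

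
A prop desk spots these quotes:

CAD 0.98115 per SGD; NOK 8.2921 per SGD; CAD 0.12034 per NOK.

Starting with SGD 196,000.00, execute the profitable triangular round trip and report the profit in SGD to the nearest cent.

Profit: SGD 3,340.34

Profitable loop is SGD → NOK → CAD → SGD:
SGD 196,000.00 × 8.2921 = NOK 1,625,251.60
NOK 1,625,251.60 × 0.12034 = CAD 195,582.78
CAD 195,582.78 ÷ 0.98115 = SGD 199,340.34
Profit = SGD 199,340.34 − SGD 196,000.00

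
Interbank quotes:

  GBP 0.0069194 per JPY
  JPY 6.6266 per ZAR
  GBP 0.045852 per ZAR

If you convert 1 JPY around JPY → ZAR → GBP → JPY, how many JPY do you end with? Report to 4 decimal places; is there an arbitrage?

Around JPY → ZAR → GBP → JPY: 1 ÷ 6.6266 × 0.045852 ÷ 0.0069194 = 0.999998
Product ≈ 1 (deviation 0.000%, within rounding noise).

1.0000 (no arbitrage)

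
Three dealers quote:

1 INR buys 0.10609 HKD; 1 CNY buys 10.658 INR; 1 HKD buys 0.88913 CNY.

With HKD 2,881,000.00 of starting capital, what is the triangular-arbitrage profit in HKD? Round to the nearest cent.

Profit: HKD 15,400.99

Profitable loop is HKD → CNY → INR → HKD:
HKD 2,881,000.00 × 0.88913 = CNY 2,561,583.53
CNY 2,561,583.53 × 10.658 = INR 27,301,357.26
INR 27,301,357.26 × 0.10609 = HKD 2,896,400.99
Profit = HKD 2,896,400.99 − HKD 2,881,000.00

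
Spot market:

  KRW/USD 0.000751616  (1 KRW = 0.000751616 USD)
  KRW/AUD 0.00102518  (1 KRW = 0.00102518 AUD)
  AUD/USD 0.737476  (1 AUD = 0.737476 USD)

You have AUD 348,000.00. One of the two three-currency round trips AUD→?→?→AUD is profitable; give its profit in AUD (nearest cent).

Profitable loop is AUD → USD → KRW → AUD:
AUD 348,000.00 × 0.737476 = USD 256,641.65
USD 256,641.65 ÷ 0.000751616 = KRW 341,453,146
KRW 341,453,146 × 0.00102518 = AUD 350,050.94
Profit = AUD 350,050.94 − AUD 348,000.00

Profit: AUD 2,050.94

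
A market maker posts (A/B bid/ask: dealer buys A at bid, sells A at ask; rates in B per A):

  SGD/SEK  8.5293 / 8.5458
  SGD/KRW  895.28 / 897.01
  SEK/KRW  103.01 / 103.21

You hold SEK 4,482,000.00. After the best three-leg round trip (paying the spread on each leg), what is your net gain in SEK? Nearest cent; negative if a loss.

Net profit: SEK 67,422.09

Best loop SEK → SGD → KRW → SEK:
SEK 4,482,000.00 ÷ 8.5458 (buy SGD at ask) = SGD 524,468.16
SGD 524,468.16 × 895.28 (sell SGD at bid) = KRW 469,545,854
KRW 469,545,854 ÷ 103.21 (buy SEK at ask) = SEK 4,549,422.09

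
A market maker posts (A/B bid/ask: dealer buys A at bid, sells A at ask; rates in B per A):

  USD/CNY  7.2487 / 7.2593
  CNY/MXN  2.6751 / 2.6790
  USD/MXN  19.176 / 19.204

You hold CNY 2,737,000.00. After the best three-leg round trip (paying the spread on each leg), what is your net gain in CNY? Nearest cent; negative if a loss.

Best loop CNY → MXN → USD → CNY:
CNY 2,737,000.00 × 2.6751 (sell CNY at bid) = MXN 7,321,748.70
MXN 7,321,748.70 ÷ 19.204 (buy USD at ask) = USD 381,261.65
USD 381,261.65 × 7.2487 (sell USD at bid) = CNY 2,763,651.31

Net profit: CNY 26,651.31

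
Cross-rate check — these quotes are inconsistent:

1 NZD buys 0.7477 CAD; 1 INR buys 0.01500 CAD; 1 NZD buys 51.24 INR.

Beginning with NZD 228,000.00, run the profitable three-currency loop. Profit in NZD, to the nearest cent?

Profitable loop is NZD → INR → CAD → NZD:
NZD 228,000.00 × 51.24 = INR 11,682,720.00
INR 11,682,720.00 × 0.01500 = CAD 175,240.80
CAD 175,240.80 ÷ 0.7477 = NZD 234,373.14
Profit = NZD 234,373.14 − NZD 228,000.00

Profit: NZD 6,373.14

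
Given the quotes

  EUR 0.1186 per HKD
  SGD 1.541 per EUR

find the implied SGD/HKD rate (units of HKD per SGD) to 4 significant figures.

SGD/HKD = 5.472

1 SGD ÷ 1.541 = 0.648929 EUR
0.648929 EUR ÷ 0.1186 = 5.47158 HKD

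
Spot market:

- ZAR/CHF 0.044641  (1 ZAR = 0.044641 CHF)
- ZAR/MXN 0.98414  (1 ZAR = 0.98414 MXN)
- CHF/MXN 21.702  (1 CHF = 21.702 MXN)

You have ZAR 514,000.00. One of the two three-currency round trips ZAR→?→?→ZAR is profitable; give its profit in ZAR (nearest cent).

Profitable loop is ZAR → MXN → CHF → ZAR:
ZAR 514,000.00 × 0.98414 = MXN 505,847.96
MXN 505,847.96 ÷ 21.702 = CHF 23,308.82
CHF 23,308.82 ÷ 0.044641 = ZAR 522,139.24
Profit = ZAR 522,139.24 − ZAR 514,000.00

Profit: ZAR 8,139.24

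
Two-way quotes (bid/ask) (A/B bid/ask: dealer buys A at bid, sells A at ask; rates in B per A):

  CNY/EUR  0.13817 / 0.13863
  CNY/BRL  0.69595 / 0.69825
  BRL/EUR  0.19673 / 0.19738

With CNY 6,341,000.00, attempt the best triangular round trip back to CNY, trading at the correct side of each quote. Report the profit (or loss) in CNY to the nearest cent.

Net profit: CNY 16,076.27

Best loop CNY → EUR → BRL → CNY:
CNY 6,341,000.00 × 0.13817 (sell CNY at bid) = EUR 876,135.97
EUR 876,135.97 ÷ 0.19738 (buy BRL at ask) = BRL 4,438,828.50
BRL 4,438,828.50 ÷ 0.69825 (buy CNY at ask) = CNY 6,357,076.27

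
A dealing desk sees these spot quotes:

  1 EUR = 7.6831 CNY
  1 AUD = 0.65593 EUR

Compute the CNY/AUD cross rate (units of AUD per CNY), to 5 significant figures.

CNY/AUD = 0.19843

1 CNY ÷ 7.6831 = 0.130156 EUR
0.130156 EUR ÷ 0.65593 = 0.198429 AUD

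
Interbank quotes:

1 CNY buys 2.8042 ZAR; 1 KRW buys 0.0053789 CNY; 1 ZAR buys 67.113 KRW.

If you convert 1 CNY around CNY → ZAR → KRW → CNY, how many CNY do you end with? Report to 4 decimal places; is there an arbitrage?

1.0123 (arbitrage exists)

Around CNY → ZAR → KRW → CNY: 1 × 2.8042 × 67.113 × 0.0053789 = 1.012300
Product > 1; profitable direction is CNY → ZAR → KRW → CNY.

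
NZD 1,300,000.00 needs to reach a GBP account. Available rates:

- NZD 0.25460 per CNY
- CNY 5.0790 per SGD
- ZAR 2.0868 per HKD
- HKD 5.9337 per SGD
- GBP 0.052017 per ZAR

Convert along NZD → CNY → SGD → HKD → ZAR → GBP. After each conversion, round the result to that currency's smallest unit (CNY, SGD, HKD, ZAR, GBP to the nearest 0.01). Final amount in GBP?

NZD 1,300,000.00 ÷ 0.25460 = CNY 5,106,048.70
CNY 5,106,048.70 ÷ 5.0790 = SGD 1,005,325.60
SGD 1,005,325.60 × 5.9337 = HKD 5,965,300.51
HKD 5,965,300.51 × 2.0868 = ZAR 12,448,389.10
ZAR 12,448,389.10 × 0.052017 = GBP 647,527.86

GBP 647,527.86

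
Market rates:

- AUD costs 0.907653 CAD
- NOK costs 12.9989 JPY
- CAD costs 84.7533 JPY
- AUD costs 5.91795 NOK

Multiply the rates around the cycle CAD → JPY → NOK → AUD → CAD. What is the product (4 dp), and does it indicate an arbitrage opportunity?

Around CAD → JPY → NOK → AUD → CAD: 1 × 84.7533 ÷ 12.9989 ÷ 5.91795 × 0.907653 = 0.999997
Product ≈ 1 (deviation 0.000%, within rounding noise).

1.0000 (no arbitrage)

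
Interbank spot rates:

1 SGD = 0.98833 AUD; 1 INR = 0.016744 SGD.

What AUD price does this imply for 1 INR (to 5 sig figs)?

INR/AUD = 0.016549

1 INR × 0.016744 = 0.016744 SGD
0.016744 SGD × 0.98833 = 0.0165486 AUD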